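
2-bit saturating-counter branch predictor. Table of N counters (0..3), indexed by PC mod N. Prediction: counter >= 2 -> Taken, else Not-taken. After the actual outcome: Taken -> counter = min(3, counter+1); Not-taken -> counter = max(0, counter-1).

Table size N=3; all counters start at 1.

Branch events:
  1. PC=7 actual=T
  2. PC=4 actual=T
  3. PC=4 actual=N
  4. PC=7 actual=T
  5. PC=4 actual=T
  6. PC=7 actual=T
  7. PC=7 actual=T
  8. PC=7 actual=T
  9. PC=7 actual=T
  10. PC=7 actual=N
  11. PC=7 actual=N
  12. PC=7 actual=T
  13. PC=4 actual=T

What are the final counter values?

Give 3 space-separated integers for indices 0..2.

Ev 1: PC=7 idx=1 pred=N actual=T -> ctr[1]=2
Ev 2: PC=4 idx=1 pred=T actual=T -> ctr[1]=3
Ev 3: PC=4 idx=1 pred=T actual=N -> ctr[1]=2
Ev 4: PC=7 idx=1 pred=T actual=T -> ctr[1]=3
Ev 5: PC=4 idx=1 pred=T actual=T -> ctr[1]=3
Ev 6: PC=7 idx=1 pred=T actual=T -> ctr[1]=3
Ev 7: PC=7 idx=1 pred=T actual=T -> ctr[1]=3
Ev 8: PC=7 idx=1 pred=T actual=T -> ctr[1]=3
Ev 9: PC=7 idx=1 pred=T actual=T -> ctr[1]=3
Ev 10: PC=7 idx=1 pred=T actual=N -> ctr[1]=2
Ev 11: PC=7 idx=1 pred=T actual=N -> ctr[1]=1
Ev 12: PC=7 idx=1 pred=N actual=T -> ctr[1]=2
Ev 13: PC=4 idx=1 pred=T actual=T -> ctr[1]=3

Answer: 1 3 1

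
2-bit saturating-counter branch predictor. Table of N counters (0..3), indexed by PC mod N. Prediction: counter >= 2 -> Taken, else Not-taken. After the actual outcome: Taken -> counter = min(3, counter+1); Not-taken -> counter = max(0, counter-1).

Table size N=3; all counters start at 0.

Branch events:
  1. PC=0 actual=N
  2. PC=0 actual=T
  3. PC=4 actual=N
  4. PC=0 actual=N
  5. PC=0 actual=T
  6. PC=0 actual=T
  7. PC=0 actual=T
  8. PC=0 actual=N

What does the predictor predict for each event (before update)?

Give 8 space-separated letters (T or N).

Ev 1: PC=0 idx=0 pred=N actual=N -> ctr[0]=0
Ev 2: PC=0 idx=0 pred=N actual=T -> ctr[0]=1
Ev 3: PC=4 idx=1 pred=N actual=N -> ctr[1]=0
Ev 4: PC=0 idx=0 pred=N actual=N -> ctr[0]=0
Ev 5: PC=0 idx=0 pred=N actual=T -> ctr[0]=1
Ev 6: PC=0 idx=0 pred=N actual=T -> ctr[0]=2
Ev 7: PC=0 idx=0 pred=T actual=T -> ctr[0]=3
Ev 8: PC=0 idx=0 pred=T actual=N -> ctr[0]=2

Answer: N N N N N N T T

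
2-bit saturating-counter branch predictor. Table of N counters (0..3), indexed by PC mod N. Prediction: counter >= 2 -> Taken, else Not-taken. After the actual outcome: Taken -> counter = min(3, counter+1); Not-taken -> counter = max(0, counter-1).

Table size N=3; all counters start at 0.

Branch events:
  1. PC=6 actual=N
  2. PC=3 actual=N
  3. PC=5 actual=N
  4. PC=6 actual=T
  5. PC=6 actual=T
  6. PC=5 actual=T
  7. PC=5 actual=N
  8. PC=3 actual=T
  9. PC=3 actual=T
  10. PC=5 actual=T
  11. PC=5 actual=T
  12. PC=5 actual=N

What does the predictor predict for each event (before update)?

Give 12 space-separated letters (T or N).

Ev 1: PC=6 idx=0 pred=N actual=N -> ctr[0]=0
Ev 2: PC=3 idx=0 pred=N actual=N -> ctr[0]=0
Ev 3: PC=5 idx=2 pred=N actual=N -> ctr[2]=0
Ev 4: PC=6 idx=0 pred=N actual=T -> ctr[0]=1
Ev 5: PC=6 idx=0 pred=N actual=T -> ctr[0]=2
Ev 6: PC=5 idx=2 pred=N actual=T -> ctr[2]=1
Ev 7: PC=5 idx=2 pred=N actual=N -> ctr[2]=0
Ev 8: PC=3 idx=0 pred=T actual=T -> ctr[0]=3
Ev 9: PC=3 idx=0 pred=T actual=T -> ctr[0]=3
Ev 10: PC=5 idx=2 pred=N actual=T -> ctr[2]=1
Ev 11: PC=5 idx=2 pred=N actual=T -> ctr[2]=2
Ev 12: PC=5 idx=2 pred=T actual=N -> ctr[2]=1

Answer: N N N N N N N T T N N T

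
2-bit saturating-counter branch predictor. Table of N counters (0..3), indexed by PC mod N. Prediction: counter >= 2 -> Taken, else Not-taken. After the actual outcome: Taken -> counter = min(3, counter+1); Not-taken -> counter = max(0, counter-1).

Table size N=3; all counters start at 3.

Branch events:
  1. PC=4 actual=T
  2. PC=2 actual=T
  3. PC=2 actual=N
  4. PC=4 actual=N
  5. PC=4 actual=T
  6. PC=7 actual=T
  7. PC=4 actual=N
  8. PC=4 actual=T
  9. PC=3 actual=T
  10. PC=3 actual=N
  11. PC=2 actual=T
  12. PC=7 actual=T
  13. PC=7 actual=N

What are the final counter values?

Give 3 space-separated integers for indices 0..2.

Ev 1: PC=4 idx=1 pred=T actual=T -> ctr[1]=3
Ev 2: PC=2 idx=2 pred=T actual=T -> ctr[2]=3
Ev 3: PC=2 idx=2 pred=T actual=N -> ctr[2]=2
Ev 4: PC=4 idx=1 pred=T actual=N -> ctr[1]=2
Ev 5: PC=4 idx=1 pred=T actual=T -> ctr[1]=3
Ev 6: PC=7 idx=1 pred=T actual=T -> ctr[1]=3
Ev 7: PC=4 idx=1 pred=T actual=N -> ctr[1]=2
Ev 8: PC=4 idx=1 pred=T actual=T -> ctr[1]=3
Ev 9: PC=3 idx=0 pred=T actual=T -> ctr[0]=3
Ev 10: PC=3 idx=0 pred=T actual=N -> ctr[0]=2
Ev 11: PC=2 idx=2 pred=T actual=T -> ctr[2]=3
Ev 12: PC=7 idx=1 pred=T actual=T -> ctr[1]=3
Ev 13: PC=7 idx=1 pred=T actual=N -> ctr[1]=2

Answer: 2 2 3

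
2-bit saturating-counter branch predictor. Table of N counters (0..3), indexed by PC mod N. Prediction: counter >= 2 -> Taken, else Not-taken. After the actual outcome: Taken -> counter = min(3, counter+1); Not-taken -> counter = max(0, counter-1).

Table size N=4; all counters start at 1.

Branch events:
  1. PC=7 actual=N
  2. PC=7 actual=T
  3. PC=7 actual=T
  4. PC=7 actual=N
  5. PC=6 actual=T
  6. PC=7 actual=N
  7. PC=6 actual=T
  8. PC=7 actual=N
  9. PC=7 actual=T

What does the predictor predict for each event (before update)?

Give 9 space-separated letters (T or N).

Answer: N N N T N N T N N

Derivation:
Ev 1: PC=7 idx=3 pred=N actual=N -> ctr[3]=0
Ev 2: PC=7 idx=3 pred=N actual=T -> ctr[3]=1
Ev 3: PC=7 idx=3 pred=N actual=T -> ctr[3]=2
Ev 4: PC=7 idx=3 pred=T actual=N -> ctr[3]=1
Ev 5: PC=6 idx=2 pred=N actual=T -> ctr[2]=2
Ev 6: PC=7 idx=3 pred=N actual=N -> ctr[3]=0
Ev 7: PC=6 idx=2 pred=T actual=T -> ctr[2]=3
Ev 8: PC=7 idx=3 pred=N actual=N -> ctr[3]=0
Ev 9: PC=7 idx=3 pred=N actual=T -> ctr[3]=1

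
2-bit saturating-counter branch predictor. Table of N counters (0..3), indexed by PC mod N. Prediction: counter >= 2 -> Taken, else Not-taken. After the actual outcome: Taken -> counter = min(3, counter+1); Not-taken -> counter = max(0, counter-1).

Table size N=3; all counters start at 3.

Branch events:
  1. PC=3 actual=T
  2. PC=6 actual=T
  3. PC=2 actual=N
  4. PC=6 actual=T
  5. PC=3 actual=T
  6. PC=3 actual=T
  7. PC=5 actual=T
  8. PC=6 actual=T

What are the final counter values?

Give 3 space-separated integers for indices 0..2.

Ev 1: PC=3 idx=0 pred=T actual=T -> ctr[0]=3
Ev 2: PC=6 idx=0 pred=T actual=T -> ctr[0]=3
Ev 3: PC=2 idx=2 pred=T actual=N -> ctr[2]=2
Ev 4: PC=6 idx=0 pred=T actual=T -> ctr[0]=3
Ev 5: PC=3 idx=0 pred=T actual=T -> ctr[0]=3
Ev 6: PC=3 idx=0 pred=T actual=T -> ctr[0]=3
Ev 7: PC=5 idx=2 pred=T actual=T -> ctr[2]=3
Ev 8: PC=6 idx=0 pred=T actual=T -> ctr[0]=3

Answer: 3 3 3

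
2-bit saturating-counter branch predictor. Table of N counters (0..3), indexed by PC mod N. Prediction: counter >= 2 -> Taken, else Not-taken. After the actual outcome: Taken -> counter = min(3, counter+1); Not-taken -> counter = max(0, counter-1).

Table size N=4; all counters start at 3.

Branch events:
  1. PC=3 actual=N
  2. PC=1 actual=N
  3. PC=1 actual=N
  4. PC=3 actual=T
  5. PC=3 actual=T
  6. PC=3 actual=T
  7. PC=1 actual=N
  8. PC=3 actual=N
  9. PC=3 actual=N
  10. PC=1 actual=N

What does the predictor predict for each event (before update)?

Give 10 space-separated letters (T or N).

Answer: T T T T T T N T T N

Derivation:
Ev 1: PC=3 idx=3 pred=T actual=N -> ctr[3]=2
Ev 2: PC=1 idx=1 pred=T actual=N -> ctr[1]=2
Ev 3: PC=1 idx=1 pred=T actual=N -> ctr[1]=1
Ev 4: PC=3 idx=3 pred=T actual=T -> ctr[3]=3
Ev 5: PC=3 idx=3 pred=T actual=T -> ctr[3]=3
Ev 6: PC=3 idx=3 pred=T actual=T -> ctr[3]=3
Ev 7: PC=1 idx=1 pred=N actual=N -> ctr[1]=0
Ev 8: PC=3 idx=3 pred=T actual=N -> ctr[3]=2
Ev 9: PC=3 idx=3 pred=T actual=N -> ctr[3]=1
Ev 10: PC=1 idx=1 pred=N actual=N -> ctr[1]=0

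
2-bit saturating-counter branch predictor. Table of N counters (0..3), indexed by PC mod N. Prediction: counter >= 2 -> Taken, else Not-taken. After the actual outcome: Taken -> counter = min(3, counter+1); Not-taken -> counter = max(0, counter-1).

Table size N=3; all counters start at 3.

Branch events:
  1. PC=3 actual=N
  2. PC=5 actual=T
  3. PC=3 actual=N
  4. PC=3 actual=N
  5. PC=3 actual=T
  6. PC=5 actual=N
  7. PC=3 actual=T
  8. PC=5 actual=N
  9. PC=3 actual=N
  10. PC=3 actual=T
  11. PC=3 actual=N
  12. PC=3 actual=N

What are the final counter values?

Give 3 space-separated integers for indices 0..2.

Answer: 0 3 1

Derivation:
Ev 1: PC=3 idx=0 pred=T actual=N -> ctr[0]=2
Ev 2: PC=5 idx=2 pred=T actual=T -> ctr[2]=3
Ev 3: PC=3 idx=0 pred=T actual=N -> ctr[0]=1
Ev 4: PC=3 idx=0 pred=N actual=N -> ctr[0]=0
Ev 5: PC=3 idx=0 pred=N actual=T -> ctr[0]=1
Ev 6: PC=5 idx=2 pred=T actual=N -> ctr[2]=2
Ev 7: PC=3 idx=0 pred=N actual=T -> ctr[0]=2
Ev 8: PC=5 idx=2 pred=T actual=N -> ctr[2]=1
Ev 9: PC=3 idx=0 pred=T actual=N -> ctr[0]=1
Ev 10: PC=3 idx=0 pred=N actual=T -> ctr[0]=2
Ev 11: PC=3 idx=0 pred=T actual=N -> ctr[0]=1
Ev 12: PC=3 idx=0 pred=N actual=N -> ctr[0]=0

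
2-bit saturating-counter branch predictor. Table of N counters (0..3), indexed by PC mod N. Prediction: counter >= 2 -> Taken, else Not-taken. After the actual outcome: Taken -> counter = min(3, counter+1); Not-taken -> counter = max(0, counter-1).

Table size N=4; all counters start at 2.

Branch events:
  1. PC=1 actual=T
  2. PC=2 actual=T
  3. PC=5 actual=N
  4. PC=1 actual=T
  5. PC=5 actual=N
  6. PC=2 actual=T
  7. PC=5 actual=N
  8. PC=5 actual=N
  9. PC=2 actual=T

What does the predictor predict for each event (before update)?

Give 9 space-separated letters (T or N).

Ev 1: PC=1 idx=1 pred=T actual=T -> ctr[1]=3
Ev 2: PC=2 idx=2 pred=T actual=T -> ctr[2]=3
Ev 3: PC=5 idx=1 pred=T actual=N -> ctr[1]=2
Ev 4: PC=1 idx=1 pred=T actual=T -> ctr[1]=3
Ev 5: PC=5 idx=1 pred=T actual=N -> ctr[1]=2
Ev 6: PC=2 idx=2 pred=T actual=T -> ctr[2]=3
Ev 7: PC=5 idx=1 pred=T actual=N -> ctr[1]=1
Ev 8: PC=5 idx=1 pred=N actual=N -> ctr[1]=0
Ev 9: PC=2 idx=2 pred=T actual=T -> ctr[2]=3

Answer: T T T T T T T N T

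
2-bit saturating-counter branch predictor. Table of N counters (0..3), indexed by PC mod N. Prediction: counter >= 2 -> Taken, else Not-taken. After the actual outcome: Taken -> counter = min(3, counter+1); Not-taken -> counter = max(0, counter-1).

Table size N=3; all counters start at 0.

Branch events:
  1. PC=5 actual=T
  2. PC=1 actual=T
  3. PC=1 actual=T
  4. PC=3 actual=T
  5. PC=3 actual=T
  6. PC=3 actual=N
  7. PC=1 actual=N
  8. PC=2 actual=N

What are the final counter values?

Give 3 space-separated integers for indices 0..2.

Answer: 1 1 0

Derivation:
Ev 1: PC=5 idx=2 pred=N actual=T -> ctr[2]=1
Ev 2: PC=1 idx=1 pred=N actual=T -> ctr[1]=1
Ev 3: PC=1 idx=1 pred=N actual=T -> ctr[1]=2
Ev 4: PC=3 idx=0 pred=N actual=T -> ctr[0]=1
Ev 5: PC=3 idx=0 pred=N actual=T -> ctr[0]=2
Ev 6: PC=3 idx=0 pred=T actual=N -> ctr[0]=1
Ev 7: PC=1 idx=1 pred=T actual=N -> ctr[1]=1
Ev 8: PC=2 idx=2 pred=N actual=N -> ctr[2]=0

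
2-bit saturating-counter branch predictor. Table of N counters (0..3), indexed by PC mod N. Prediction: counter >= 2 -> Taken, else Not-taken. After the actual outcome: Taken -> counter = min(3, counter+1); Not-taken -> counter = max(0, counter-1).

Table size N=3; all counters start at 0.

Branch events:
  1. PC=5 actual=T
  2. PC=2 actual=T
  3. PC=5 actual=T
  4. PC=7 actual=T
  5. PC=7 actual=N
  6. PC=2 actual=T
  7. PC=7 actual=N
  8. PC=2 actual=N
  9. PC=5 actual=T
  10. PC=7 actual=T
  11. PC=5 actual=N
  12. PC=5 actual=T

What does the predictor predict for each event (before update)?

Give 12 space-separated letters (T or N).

Ev 1: PC=5 idx=2 pred=N actual=T -> ctr[2]=1
Ev 2: PC=2 idx=2 pred=N actual=T -> ctr[2]=2
Ev 3: PC=5 idx=2 pred=T actual=T -> ctr[2]=3
Ev 4: PC=7 idx=1 pred=N actual=T -> ctr[1]=1
Ev 5: PC=7 idx=1 pred=N actual=N -> ctr[1]=0
Ev 6: PC=2 idx=2 pred=T actual=T -> ctr[2]=3
Ev 7: PC=7 idx=1 pred=N actual=N -> ctr[1]=0
Ev 8: PC=2 idx=2 pred=T actual=N -> ctr[2]=2
Ev 9: PC=5 idx=2 pred=T actual=T -> ctr[2]=3
Ev 10: PC=7 idx=1 pred=N actual=T -> ctr[1]=1
Ev 11: PC=5 idx=2 pred=T actual=N -> ctr[2]=2
Ev 12: PC=5 idx=2 pred=T actual=T -> ctr[2]=3

Answer: N N T N N T N T T N T T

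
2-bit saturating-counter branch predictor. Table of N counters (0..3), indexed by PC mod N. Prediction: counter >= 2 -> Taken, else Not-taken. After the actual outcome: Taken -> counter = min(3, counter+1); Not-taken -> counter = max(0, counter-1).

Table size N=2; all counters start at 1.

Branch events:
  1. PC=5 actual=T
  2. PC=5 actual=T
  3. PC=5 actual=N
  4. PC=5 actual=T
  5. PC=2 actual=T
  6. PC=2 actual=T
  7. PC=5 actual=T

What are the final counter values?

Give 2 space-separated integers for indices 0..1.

Ev 1: PC=5 idx=1 pred=N actual=T -> ctr[1]=2
Ev 2: PC=5 idx=1 pred=T actual=T -> ctr[1]=3
Ev 3: PC=5 idx=1 pred=T actual=N -> ctr[1]=2
Ev 4: PC=5 idx=1 pred=T actual=T -> ctr[1]=3
Ev 5: PC=2 idx=0 pred=N actual=T -> ctr[0]=2
Ev 6: PC=2 idx=0 pred=T actual=T -> ctr[0]=3
Ev 7: PC=5 idx=1 pred=T actual=T -> ctr[1]=3

Answer: 3 3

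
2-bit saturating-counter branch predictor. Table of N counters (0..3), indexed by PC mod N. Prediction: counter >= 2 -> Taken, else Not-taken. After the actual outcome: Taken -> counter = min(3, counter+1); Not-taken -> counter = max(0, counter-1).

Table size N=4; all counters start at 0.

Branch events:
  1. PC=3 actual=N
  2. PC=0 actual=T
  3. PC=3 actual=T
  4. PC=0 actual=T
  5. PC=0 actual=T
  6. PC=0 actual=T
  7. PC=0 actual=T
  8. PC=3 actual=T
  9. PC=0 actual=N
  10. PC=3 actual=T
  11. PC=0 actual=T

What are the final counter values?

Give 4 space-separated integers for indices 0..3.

Ev 1: PC=3 idx=3 pred=N actual=N -> ctr[3]=0
Ev 2: PC=0 idx=0 pred=N actual=T -> ctr[0]=1
Ev 3: PC=3 idx=3 pred=N actual=T -> ctr[3]=1
Ev 4: PC=0 idx=0 pred=N actual=T -> ctr[0]=2
Ev 5: PC=0 idx=0 pred=T actual=T -> ctr[0]=3
Ev 6: PC=0 idx=0 pred=T actual=T -> ctr[0]=3
Ev 7: PC=0 idx=0 pred=T actual=T -> ctr[0]=3
Ev 8: PC=3 idx=3 pred=N actual=T -> ctr[3]=2
Ev 9: PC=0 idx=0 pred=T actual=N -> ctr[0]=2
Ev 10: PC=3 idx=3 pred=T actual=T -> ctr[3]=3
Ev 11: PC=0 idx=0 pred=T actual=T -> ctr[0]=3

Answer: 3 0 0 3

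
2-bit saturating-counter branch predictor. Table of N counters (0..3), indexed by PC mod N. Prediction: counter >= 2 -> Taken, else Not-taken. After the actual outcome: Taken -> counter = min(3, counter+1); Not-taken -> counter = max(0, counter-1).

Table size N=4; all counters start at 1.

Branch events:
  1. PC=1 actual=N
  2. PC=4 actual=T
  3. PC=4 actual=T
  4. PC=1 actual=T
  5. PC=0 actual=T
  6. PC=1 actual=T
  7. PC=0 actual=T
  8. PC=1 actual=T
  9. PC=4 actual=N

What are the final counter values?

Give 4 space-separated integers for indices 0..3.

Answer: 2 3 1 1

Derivation:
Ev 1: PC=1 idx=1 pred=N actual=N -> ctr[1]=0
Ev 2: PC=4 idx=0 pred=N actual=T -> ctr[0]=2
Ev 3: PC=4 idx=0 pred=T actual=T -> ctr[0]=3
Ev 4: PC=1 idx=1 pred=N actual=T -> ctr[1]=1
Ev 5: PC=0 idx=0 pred=T actual=T -> ctr[0]=3
Ev 6: PC=1 idx=1 pred=N actual=T -> ctr[1]=2
Ev 7: PC=0 idx=0 pred=T actual=T -> ctr[0]=3
Ev 8: PC=1 idx=1 pred=T actual=T -> ctr[1]=3
Ev 9: PC=4 idx=0 pred=T actual=N -> ctr[0]=2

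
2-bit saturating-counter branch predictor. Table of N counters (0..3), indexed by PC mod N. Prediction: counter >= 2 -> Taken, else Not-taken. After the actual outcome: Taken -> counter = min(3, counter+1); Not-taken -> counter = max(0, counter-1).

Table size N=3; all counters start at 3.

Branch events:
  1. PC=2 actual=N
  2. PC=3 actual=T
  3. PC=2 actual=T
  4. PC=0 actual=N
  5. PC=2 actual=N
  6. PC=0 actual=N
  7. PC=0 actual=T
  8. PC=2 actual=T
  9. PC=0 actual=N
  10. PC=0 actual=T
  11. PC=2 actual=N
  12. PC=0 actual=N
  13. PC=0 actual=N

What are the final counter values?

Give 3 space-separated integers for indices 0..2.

Answer: 0 3 2

Derivation:
Ev 1: PC=2 idx=2 pred=T actual=N -> ctr[2]=2
Ev 2: PC=3 idx=0 pred=T actual=T -> ctr[0]=3
Ev 3: PC=2 idx=2 pred=T actual=T -> ctr[2]=3
Ev 4: PC=0 idx=0 pred=T actual=N -> ctr[0]=2
Ev 5: PC=2 idx=2 pred=T actual=N -> ctr[2]=2
Ev 6: PC=0 idx=0 pred=T actual=N -> ctr[0]=1
Ev 7: PC=0 idx=0 pred=N actual=T -> ctr[0]=2
Ev 8: PC=2 idx=2 pred=T actual=T -> ctr[2]=3
Ev 9: PC=0 idx=0 pred=T actual=N -> ctr[0]=1
Ev 10: PC=0 idx=0 pred=N actual=T -> ctr[0]=2
Ev 11: PC=2 idx=2 pred=T actual=N -> ctr[2]=2
Ev 12: PC=0 idx=0 pred=T actual=N -> ctr[0]=1
Ev 13: PC=0 idx=0 pred=N actual=N -> ctr[0]=0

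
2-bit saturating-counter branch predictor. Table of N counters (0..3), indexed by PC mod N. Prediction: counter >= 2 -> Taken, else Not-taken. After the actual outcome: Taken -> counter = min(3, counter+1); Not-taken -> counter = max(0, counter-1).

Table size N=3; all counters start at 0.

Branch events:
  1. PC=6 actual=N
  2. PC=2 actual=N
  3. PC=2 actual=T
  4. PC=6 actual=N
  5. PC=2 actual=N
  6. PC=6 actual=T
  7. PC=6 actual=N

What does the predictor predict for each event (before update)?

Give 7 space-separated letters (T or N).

Ev 1: PC=6 idx=0 pred=N actual=N -> ctr[0]=0
Ev 2: PC=2 idx=2 pred=N actual=N -> ctr[2]=0
Ev 3: PC=2 idx=2 pred=N actual=T -> ctr[2]=1
Ev 4: PC=6 idx=0 pred=N actual=N -> ctr[0]=0
Ev 5: PC=2 idx=2 pred=N actual=N -> ctr[2]=0
Ev 6: PC=6 idx=0 pred=N actual=T -> ctr[0]=1
Ev 7: PC=6 idx=0 pred=N actual=N -> ctr[0]=0

Answer: N N N N N N N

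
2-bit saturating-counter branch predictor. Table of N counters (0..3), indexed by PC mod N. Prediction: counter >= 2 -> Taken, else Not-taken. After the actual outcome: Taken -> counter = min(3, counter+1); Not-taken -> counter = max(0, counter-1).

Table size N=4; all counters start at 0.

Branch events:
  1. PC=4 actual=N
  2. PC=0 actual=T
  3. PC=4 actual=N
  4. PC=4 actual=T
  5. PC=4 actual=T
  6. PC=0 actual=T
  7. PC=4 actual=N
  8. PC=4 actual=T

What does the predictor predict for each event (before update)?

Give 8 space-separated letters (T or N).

Answer: N N N N N T T T

Derivation:
Ev 1: PC=4 idx=0 pred=N actual=N -> ctr[0]=0
Ev 2: PC=0 idx=0 pred=N actual=T -> ctr[0]=1
Ev 3: PC=4 idx=0 pred=N actual=N -> ctr[0]=0
Ev 4: PC=4 idx=0 pred=N actual=T -> ctr[0]=1
Ev 5: PC=4 idx=0 pred=N actual=T -> ctr[0]=2
Ev 6: PC=0 idx=0 pred=T actual=T -> ctr[0]=3
Ev 7: PC=4 idx=0 pred=T actual=N -> ctr[0]=2
Ev 8: PC=4 idx=0 pred=T actual=T -> ctr[0]=3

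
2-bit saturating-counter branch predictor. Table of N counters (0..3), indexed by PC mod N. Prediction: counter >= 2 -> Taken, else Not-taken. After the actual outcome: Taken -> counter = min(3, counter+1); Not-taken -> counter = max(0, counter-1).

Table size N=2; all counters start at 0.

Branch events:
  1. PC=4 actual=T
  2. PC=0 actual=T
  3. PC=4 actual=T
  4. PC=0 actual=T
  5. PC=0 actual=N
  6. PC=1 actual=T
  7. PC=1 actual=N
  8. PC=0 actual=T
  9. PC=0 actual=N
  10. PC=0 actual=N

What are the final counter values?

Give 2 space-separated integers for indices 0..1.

Answer: 1 0

Derivation:
Ev 1: PC=4 idx=0 pred=N actual=T -> ctr[0]=1
Ev 2: PC=0 idx=0 pred=N actual=T -> ctr[0]=2
Ev 3: PC=4 idx=0 pred=T actual=T -> ctr[0]=3
Ev 4: PC=0 idx=0 pred=T actual=T -> ctr[0]=3
Ev 5: PC=0 idx=0 pred=T actual=N -> ctr[0]=2
Ev 6: PC=1 idx=1 pred=N actual=T -> ctr[1]=1
Ev 7: PC=1 idx=1 pred=N actual=N -> ctr[1]=0
Ev 8: PC=0 idx=0 pred=T actual=T -> ctr[0]=3
Ev 9: PC=0 idx=0 pred=T actual=N -> ctr[0]=2
Ev 10: PC=0 idx=0 pred=T actual=N -> ctr[0]=1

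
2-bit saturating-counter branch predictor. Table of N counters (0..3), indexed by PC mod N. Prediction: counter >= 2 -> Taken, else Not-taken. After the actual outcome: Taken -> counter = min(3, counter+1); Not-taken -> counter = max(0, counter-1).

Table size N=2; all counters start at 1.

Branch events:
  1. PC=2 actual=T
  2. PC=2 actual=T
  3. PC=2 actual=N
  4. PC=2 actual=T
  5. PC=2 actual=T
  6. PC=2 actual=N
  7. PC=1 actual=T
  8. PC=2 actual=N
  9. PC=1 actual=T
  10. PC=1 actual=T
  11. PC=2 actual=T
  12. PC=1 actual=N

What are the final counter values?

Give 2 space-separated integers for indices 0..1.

Ev 1: PC=2 idx=0 pred=N actual=T -> ctr[0]=2
Ev 2: PC=2 idx=0 pred=T actual=T -> ctr[0]=3
Ev 3: PC=2 idx=0 pred=T actual=N -> ctr[0]=2
Ev 4: PC=2 idx=0 pred=T actual=T -> ctr[0]=3
Ev 5: PC=2 idx=0 pred=T actual=T -> ctr[0]=3
Ev 6: PC=2 idx=0 pred=T actual=N -> ctr[0]=2
Ev 7: PC=1 idx=1 pred=N actual=T -> ctr[1]=2
Ev 8: PC=2 idx=0 pred=T actual=N -> ctr[0]=1
Ev 9: PC=1 idx=1 pred=T actual=T -> ctr[1]=3
Ev 10: PC=1 idx=1 pred=T actual=T -> ctr[1]=3
Ev 11: PC=2 idx=0 pred=N actual=T -> ctr[0]=2
Ev 12: PC=1 idx=1 pred=T actual=N -> ctr[1]=2

Answer: 2 2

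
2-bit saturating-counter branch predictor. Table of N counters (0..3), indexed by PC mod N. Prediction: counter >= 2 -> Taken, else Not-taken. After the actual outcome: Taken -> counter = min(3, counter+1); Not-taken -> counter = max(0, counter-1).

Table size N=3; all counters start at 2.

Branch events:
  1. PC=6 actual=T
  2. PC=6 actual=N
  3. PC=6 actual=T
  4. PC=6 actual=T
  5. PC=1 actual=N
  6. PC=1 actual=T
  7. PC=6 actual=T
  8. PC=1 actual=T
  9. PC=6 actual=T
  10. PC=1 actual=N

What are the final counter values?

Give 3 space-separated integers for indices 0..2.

Answer: 3 2 2

Derivation:
Ev 1: PC=6 idx=0 pred=T actual=T -> ctr[0]=3
Ev 2: PC=6 idx=0 pred=T actual=N -> ctr[0]=2
Ev 3: PC=6 idx=0 pred=T actual=T -> ctr[0]=3
Ev 4: PC=6 idx=0 pred=T actual=T -> ctr[0]=3
Ev 5: PC=1 idx=1 pred=T actual=N -> ctr[1]=1
Ev 6: PC=1 idx=1 pred=N actual=T -> ctr[1]=2
Ev 7: PC=6 idx=0 pred=T actual=T -> ctr[0]=3
Ev 8: PC=1 idx=1 pred=T actual=T -> ctr[1]=3
Ev 9: PC=6 idx=0 pred=T actual=T -> ctr[0]=3
Ev 10: PC=1 idx=1 pred=T actual=N -> ctr[1]=2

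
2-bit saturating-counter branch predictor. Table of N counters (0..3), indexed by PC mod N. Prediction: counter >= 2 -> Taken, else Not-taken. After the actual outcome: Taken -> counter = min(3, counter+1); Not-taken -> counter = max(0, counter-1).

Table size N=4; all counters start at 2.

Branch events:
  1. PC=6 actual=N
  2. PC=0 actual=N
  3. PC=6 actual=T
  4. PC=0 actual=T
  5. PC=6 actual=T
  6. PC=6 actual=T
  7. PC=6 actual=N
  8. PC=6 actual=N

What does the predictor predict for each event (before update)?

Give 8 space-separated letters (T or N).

Answer: T T N N T T T T

Derivation:
Ev 1: PC=6 idx=2 pred=T actual=N -> ctr[2]=1
Ev 2: PC=0 idx=0 pred=T actual=N -> ctr[0]=1
Ev 3: PC=6 idx=2 pred=N actual=T -> ctr[2]=2
Ev 4: PC=0 idx=0 pred=N actual=T -> ctr[0]=2
Ev 5: PC=6 idx=2 pred=T actual=T -> ctr[2]=3
Ev 6: PC=6 idx=2 pred=T actual=T -> ctr[2]=3
Ev 7: PC=6 idx=2 pred=T actual=N -> ctr[2]=2
Ev 8: PC=6 idx=2 pred=T actual=N -> ctr[2]=1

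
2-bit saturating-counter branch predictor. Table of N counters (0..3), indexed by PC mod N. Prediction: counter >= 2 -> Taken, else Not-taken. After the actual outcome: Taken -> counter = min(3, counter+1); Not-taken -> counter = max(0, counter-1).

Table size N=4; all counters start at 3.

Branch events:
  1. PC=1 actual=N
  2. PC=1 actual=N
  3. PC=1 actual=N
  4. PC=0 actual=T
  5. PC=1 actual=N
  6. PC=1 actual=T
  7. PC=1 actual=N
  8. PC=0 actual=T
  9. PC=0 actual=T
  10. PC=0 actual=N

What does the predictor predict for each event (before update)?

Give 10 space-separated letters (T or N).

Answer: T T N T N N N T T T

Derivation:
Ev 1: PC=1 idx=1 pred=T actual=N -> ctr[1]=2
Ev 2: PC=1 idx=1 pred=T actual=N -> ctr[1]=1
Ev 3: PC=1 idx=1 pred=N actual=N -> ctr[1]=0
Ev 4: PC=0 idx=0 pred=T actual=T -> ctr[0]=3
Ev 5: PC=1 idx=1 pred=N actual=N -> ctr[1]=0
Ev 6: PC=1 idx=1 pred=N actual=T -> ctr[1]=1
Ev 7: PC=1 idx=1 pred=N actual=N -> ctr[1]=0
Ev 8: PC=0 idx=0 pred=T actual=T -> ctr[0]=3
Ev 9: PC=0 idx=0 pred=T actual=T -> ctr[0]=3
Ev 10: PC=0 idx=0 pred=T actual=N -> ctr[0]=2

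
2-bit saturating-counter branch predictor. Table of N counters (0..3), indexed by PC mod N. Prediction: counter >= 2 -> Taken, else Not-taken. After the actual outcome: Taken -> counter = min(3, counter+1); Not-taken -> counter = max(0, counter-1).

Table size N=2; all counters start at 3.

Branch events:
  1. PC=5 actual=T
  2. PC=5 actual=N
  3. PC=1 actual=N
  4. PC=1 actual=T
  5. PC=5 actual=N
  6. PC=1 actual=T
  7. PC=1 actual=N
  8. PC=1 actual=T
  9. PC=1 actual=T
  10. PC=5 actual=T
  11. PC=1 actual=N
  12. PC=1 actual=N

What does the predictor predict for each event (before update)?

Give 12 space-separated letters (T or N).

Ev 1: PC=5 idx=1 pred=T actual=T -> ctr[1]=3
Ev 2: PC=5 idx=1 pred=T actual=N -> ctr[1]=2
Ev 3: PC=1 idx=1 pred=T actual=N -> ctr[1]=1
Ev 4: PC=1 idx=1 pred=N actual=T -> ctr[1]=2
Ev 5: PC=5 idx=1 pred=T actual=N -> ctr[1]=1
Ev 6: PC=1 idx=1 pred=N actual=T -> ctr[1]=2
Ev 7: PC=1 idx=1 pred=T actual=N -> ctr[1]=1
Ev 8: PC=1 idx=1 pred=N actual=T -> ctr[1]=2
Ev 9: PC=1 idx=1 pred=T actual=T -> ctr[1]=3
Ev 10: PC=5 idx=1 pred=T actual=T -> ctr[1]=3
Ev 11: PC=1 idx=1 pred=T actual=N -> ctr[1]=2
Ev 12: PC=1 idx=1 pred=T actual=N -> ctr[1]=1

Answer: T T T N T N T N T T T T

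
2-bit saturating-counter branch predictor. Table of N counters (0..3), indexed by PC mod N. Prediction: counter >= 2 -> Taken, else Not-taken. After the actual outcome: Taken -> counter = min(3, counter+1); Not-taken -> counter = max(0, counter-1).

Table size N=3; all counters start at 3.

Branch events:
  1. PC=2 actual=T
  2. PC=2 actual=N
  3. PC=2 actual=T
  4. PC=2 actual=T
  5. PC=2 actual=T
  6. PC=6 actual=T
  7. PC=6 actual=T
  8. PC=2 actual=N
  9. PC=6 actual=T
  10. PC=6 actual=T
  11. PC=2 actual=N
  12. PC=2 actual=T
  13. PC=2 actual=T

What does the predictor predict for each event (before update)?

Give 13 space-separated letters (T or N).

Answer: T T T T T T T T T T T N T

Derivation:
Ev 1: PC=2 idx=2 pred=T actual=T -> ctr[2]=3
Ev 2: PC=2 idx=2 pred=T actual=N -> ctr[2]=2
Ev 3: PC=2 idx=2 pred=T actual=T -> ctr[2]=3
Ev 4: PC=2 idx=2 pred=T actual=T -> ctr[2]=3
Ev 5: PC=2 idx=2 pred=T actual=T -> ctr[2]=3
Ev 6: PC=6 idx=0 pred=T actual=T -> ctr[0]=3
Ev 7: PC=6 idx=0 pred=T actual=T -> ctr[0]=3
Ev 8: PC=2 idx=2 pred=T actual=N -> ctr[2]=2
Ev 9: PC=6 idx=0 pred=T actual=T -> ctr[0]=3
Ev 10: PC=6 idx=0 pred=T actual=T -> ctr[0]=3
Ev 11: PC=2 idx=2 pred=T actual=N -> ctr[2]=1
Ev 12: PC=2 idx=2 pred=N actual=T -> ctr[2]=2
Ev 13: PC=2 idx=2 pred=T actual=T -> ctr[2]=3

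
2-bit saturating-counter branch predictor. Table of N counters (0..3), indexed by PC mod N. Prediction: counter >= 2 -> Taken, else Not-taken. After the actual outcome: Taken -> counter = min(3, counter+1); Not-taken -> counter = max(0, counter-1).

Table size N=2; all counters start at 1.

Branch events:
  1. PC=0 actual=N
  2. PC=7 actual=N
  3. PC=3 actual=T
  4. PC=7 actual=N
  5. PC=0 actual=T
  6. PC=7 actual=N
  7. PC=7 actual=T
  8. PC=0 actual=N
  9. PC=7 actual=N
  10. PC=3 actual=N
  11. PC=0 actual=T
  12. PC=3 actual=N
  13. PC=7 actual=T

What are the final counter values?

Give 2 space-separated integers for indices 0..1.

Answer: 1 1

Derivation:
Ev 1: PC=0 idx=0 pred=N actual=N -> ctr[0]=0
Ev 2: PC=7 idx=1 pred=N actual=N -> ctr[1]=0
Ev 3: PC=3 idx=1 pred=N actual=T -> ctr[1]=1
Ev 4: PC=7 idx=1 pred=N actual=N -> ctr[1]=0
Ev 5: PC=0 idx=0 pred=N actual=T -> ctr[0]=1
Ev 6: PC=7 idx=1 pred=N actual=N -> ctr[1]=0
Ev 7: PC=7 idx=1 pred=N actual=T -> ctr[1]=1
Ev 8: PC=0 idx=0 pred=N actual=N -> ctr[0]=0
Ev 9: PC=7 idx=1 pred=N actual=N -> ctr[1]=0
Ev 10: PC=3 idx=1 pred=N actual=N -> ctr[1]=0
Ev 11: PC=0 idx=0 pred=N actual=T -> ctr[0]=1
Ev 12: PC=3 idx=1 pred=N actual=N -> ctr[1]=0
Ev 13: PC=7 idx=1 pred=N actual=T -> ctr[1]=1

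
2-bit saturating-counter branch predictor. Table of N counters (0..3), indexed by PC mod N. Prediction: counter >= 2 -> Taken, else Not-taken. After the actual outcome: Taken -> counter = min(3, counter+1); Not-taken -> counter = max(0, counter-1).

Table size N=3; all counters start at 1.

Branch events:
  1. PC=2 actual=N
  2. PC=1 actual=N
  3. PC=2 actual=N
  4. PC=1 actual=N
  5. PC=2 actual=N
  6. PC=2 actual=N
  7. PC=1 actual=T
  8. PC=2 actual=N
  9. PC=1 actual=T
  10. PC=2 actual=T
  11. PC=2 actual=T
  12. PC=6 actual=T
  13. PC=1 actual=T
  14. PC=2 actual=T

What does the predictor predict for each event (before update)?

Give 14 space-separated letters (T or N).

Ev 1: PC=2 idx=2 pred=N actual=N -> ctr[2]=0
Ev 2: PC=1 idx=1 pred=N actual=N -> ctr[1]=0
Ev 3: PC=2 idx=2 pred=N actual=N -> ctr[2]=0
Ev 4: PC=1 idx=1 pred=N actual=N -> ctr[1]=0
Ev 5: PC=2 idx=2 pred=N actual=N -> ctr[2]=0
Ev 6: PC=2 idx=2 pred=N actual=N -> ctr[2]=0
Ev 7: PC=1 idx=1 pred=N actual=T -> ctr[1]=1
Ev 8: PC=2 idx=2 pred=N actual=N -> ctr[2]=0
Ev 9: PC=1 idx=1 pred=N actual=T -> ctr[1]=2
Ev 10: PC=2 idx=2 pred=N actual=T -> ctr[2]=1
Ev 11: PC=2 idx=2 pred=N actual=T -> ctr[2]=2
Ev 12: PC=6 idx=0 pred=N actual=T -> ctr[0]=2
Ev 13: PC=1 idx=1 pred=T actual=T -> ctr[1]=3
Ev 14: PC=2 idx=2 pred=T actual=T -> ctr[2]=3

Answer: N N N N N N N N N N N N T T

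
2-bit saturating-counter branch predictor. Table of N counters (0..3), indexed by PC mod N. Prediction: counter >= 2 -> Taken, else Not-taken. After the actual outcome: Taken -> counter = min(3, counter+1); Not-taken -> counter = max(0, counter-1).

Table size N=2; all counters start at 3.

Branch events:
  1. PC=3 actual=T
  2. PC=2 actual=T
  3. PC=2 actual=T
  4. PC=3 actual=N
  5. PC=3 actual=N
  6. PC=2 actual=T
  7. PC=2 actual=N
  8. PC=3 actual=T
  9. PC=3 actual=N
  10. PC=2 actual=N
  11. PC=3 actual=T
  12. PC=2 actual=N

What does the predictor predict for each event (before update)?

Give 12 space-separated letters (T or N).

Answer: T T T T T T T N T T N N

Derivation:
Ev 1: PC=3 idx=1 pred=T actual=T -> ctr[1]=3
Ev 2: PC=2 idx=0 pred=T actual=T -> ctr[0]=3
Ev 3: PC=2 idx=0 pred=T actual=T -> ctr[0]=3
Ev 4: PC=3 idx=1 pred=T actual=N -> ctr[1]=2
Ev 5: PC=3 idx=1 pred=T actual=N -> ctr[1]=1
Ev 6: PC=2 idx=0 pred=T actual=T -> ctr[0]=3
Ev 7: PC=2 idx=0 pred=T actual=N -> ctr[0]=2
Ev 8: PC=3 idx=1 pred=N actual=T -> ctr[1]=2
Ev 9: PC=3 idx=1 pred=T actual=N -> ctr[1]=1
Ev 10: PC=2 idx=0 pred=T actual=N -> ctr[0]=1
Ev 11: PC=3 idx=1 pred=N actual=T -> ctr[1]=2
Ev 12: PC=2 idx=0 pred=N actual=N -> ctr[0]=0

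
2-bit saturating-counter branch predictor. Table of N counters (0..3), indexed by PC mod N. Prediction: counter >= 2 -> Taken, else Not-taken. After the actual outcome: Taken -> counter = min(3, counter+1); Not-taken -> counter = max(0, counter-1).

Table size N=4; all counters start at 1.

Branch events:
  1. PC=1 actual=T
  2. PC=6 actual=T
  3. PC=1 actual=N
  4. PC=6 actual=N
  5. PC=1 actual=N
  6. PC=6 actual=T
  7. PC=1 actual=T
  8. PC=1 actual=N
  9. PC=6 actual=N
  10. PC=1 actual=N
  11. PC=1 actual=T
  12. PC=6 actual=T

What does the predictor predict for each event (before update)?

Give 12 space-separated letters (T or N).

Answer: N N T T N N N N T N N N

Derivation:
Ev 1: PC=1 idx=1 pred=N actual=T -> ctr[1]=2
Ev 2: PC=6 idx=2 pred=N actual=T -> ctr[2]=2
Ev 3: PC=1 idx=1 pred=T actual=N -> ctr[1]=1
Ev 4: PC=6 idx=2 pred=T actual=N -> ctr[2]=1
Ev 5: PC=1 idx=1 pred=N actual=N -> ctr[1]=0
Ev 6: PC=6 idx=2 pred=N actual=T -> ctr[2]=2
Ev 7: PC=1 idx=1 pred=N actual=T -> ctr[1]=1
Ev 8: PC=1 idx=1 pred=N actual=N -> ctr[1]=0
Ev 9: PC=6 idx=2 pred=T actual=N -> ctr[2]=1
Ev 10: PC=1 idx=1 pred=N actual=N -> ctr[1]=0
Ev 11: PC=1 idx=1 pred=N actual=T -> ctr[1]=1
Ev 12: PC=6 idx=2 pred=N actual=T -> ctr[2]=2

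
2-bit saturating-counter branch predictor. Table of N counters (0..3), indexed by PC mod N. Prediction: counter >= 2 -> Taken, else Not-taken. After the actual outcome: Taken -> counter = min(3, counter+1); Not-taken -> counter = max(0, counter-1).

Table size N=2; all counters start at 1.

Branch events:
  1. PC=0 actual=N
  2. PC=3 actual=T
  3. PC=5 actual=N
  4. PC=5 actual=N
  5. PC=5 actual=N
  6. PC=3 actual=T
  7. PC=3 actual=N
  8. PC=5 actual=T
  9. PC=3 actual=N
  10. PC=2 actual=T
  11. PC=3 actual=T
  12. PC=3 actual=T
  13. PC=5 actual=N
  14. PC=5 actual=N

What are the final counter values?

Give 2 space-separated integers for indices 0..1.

Ev 1: PC=0 idx=0 pred=N actual=N -> ctr[0]=0
Ev 2: PC=3 idx=1 pred=N actual=T -> ctr[1]=2
Ev 3: PC=5 idx=1 pred=T actual=N -> ctr[1]=1
Ev 4: PC=5 idx=1 pred=N actual=N -> ctr[1]=0
Ev 5: PC=5 idx=1 pred=N actual=N -> ctr[1]=0
Ev 6: PC=3 idx=1 pred=N actual=T -> ctr[1]=1
Ev 7: PC=3 idx=1 pred=N actual=N -> ctr[1]=0
Ev 8: PC=5 idx=1 pred=N actual=T -> ctr[1]=1
Ev 9: PC=3 idx=1 pred=N actual=N -> ctr[1]=0
Ev 10: PC=2 idx=0 pred=N actual=T -> ctr[0]=1
Ev 11: PC=3 idx=1 pred=N actual=T -> ctr[1]=1
Ev 12: PC=3 idx=1 pred=N actual=T -> ctr[1]=2
Ev 13: PC=5 idx=1 pred=T actual=N -> ctr[1]=1
Ev 14: PC=5 idx=1 pred=N actual=N -> ctr[1]=0

Answer: 1 0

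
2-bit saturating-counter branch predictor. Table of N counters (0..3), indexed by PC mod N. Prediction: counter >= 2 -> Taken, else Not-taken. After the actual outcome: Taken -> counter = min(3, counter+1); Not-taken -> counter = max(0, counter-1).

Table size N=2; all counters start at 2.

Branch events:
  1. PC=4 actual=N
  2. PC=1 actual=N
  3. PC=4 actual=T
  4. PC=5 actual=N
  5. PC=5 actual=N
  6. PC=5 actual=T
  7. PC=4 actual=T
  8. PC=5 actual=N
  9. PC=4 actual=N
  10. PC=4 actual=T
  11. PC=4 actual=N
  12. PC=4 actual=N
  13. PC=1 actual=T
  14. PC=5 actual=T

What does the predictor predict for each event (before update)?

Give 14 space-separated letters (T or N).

Answer: T T N N N N T N T T T T N N

Derivation:
Ev 1: PC=4 idx=0 pred=T actual=N -> ctr[0]=1
Ev 2: PC=1 idx=1 pred=T actual=N -> ctr[1]=1
Ev 3: PC=4 idx=0 pred=N actual=T -> ctr[0]=2
Ev 4: PC=5 idx=1 pred=N actual=N -> ctr[1]=0
Ev 5: PC=5 idx=1 pred=N actual=N -> ctr[1]=0
Ev 6: PC=5 idx=1 pred=N actual=T -> ctr[1]=1
Ev 7: PC=4 idx=0 pred=T actual=T -> ctr[0]=3
Ev 8: PC=5 idx=1 pred=N actual=N -> ctr[1]=0
Ev 9: PC=4 idx=0 pred=T actual=N -> ctr[0]=2
Ev 10: PC=4 idx=0 pred=T actual=T -> ctr[0]=3
Ev 11: PC=4 idx=0 pred=T actual=N -> ctr[0]=2
Ev 12: PC=4 idx=0 pred=T actual=N -> ctr[0]=1
Ev 13: PC=1 idx=1 pred=N actual=T -> ctr[1]=1
Ev 14: PC=5 idx=1 pred=N actual=T -> ctr[1]=2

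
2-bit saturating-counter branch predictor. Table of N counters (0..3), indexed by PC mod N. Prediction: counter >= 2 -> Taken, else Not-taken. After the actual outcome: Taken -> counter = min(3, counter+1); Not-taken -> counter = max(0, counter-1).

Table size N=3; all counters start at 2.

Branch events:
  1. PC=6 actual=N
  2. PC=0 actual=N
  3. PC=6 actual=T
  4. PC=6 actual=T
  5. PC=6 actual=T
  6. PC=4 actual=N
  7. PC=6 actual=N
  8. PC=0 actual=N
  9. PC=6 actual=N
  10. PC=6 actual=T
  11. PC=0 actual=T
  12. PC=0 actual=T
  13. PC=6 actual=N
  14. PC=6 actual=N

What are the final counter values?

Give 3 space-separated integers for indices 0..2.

Answer: 1 1 2

Derivation:
Ev 1: PC=6 idx=0 pred=T actual=N -> ctr[0]=1
Ev 2: PC=0 idx=0 pred=N actual=N -> ctr[0]=0
Ev 3: PC=6 idx=0 pred=N actual=T -> ctr[0]=1
Ev 4: PC=6 idx=0 pred=N actual=T -> ctr[0]=2
Ev 5: PC=6 idx=0 pred=T actual=T -> ctr[0]=3
Ev 6: PC=4 idx=1 pred=T actual=N -> ctr[1]=1
Ev 7: PC=6 idx=0 pred=T actual=N -> ctr[0]=2
Ev 8: PC=0 idx=0 pred=T actual=N -> ctr[0]=1
Ev 9: PC=6 idx=0 pred=N actual=N -> ctr[0]=0
Ev 10: PC=6 idx=0 pred=N actual=T -> ctr[0]=1
Ev 11: PC=0 idx=0 pred=N actual=T -> ctr[0]=2
Ev 12: PC=0 idx=0 pred=T actual=T -> ctr[0]=3
Ev 13: PC=6 idx=0 pred=T actual=N -> ctr[0]=2
Ev 14: PC=6 idx=0 pred=T actual=N -> ctr[0]=1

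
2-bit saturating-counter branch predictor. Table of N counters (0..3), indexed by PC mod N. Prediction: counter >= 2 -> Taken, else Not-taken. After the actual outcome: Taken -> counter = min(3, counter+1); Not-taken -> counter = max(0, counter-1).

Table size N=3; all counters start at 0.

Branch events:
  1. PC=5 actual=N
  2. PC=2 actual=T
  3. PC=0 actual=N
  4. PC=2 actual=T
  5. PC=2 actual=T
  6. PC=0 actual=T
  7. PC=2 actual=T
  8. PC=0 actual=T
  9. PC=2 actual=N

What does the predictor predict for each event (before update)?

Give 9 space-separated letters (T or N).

Answer: N N N N T N T N T

Derivation:
Ev 1: PC=5 idx=2 pred=N actual=N -> ctr[2]=0
Ev 2: PC=2 idx=2 pred=N actual=T -> ctr[2]=1
Ev 3: PC=0 idx=0 pred=N actual=N -> ctr[0]=0
Ev 4: PC=2 idx=2 pred=N actual=T -> ctr[2]=2
Ev 5: PC=2 idx=2 pred=T actual=T -> ctr[2]=3
Ev 6: PC=0 idx=0 pred=N actual=T -> ctr[0]=1
Ev 7: PC=2 idx=2 pred=T actual=T -> ctr[2]=3
Ev 8: PC=0 idx=0 pred=N actual=T -> ctr[0]=2
Ev 9: PC=2 idx=2 pred=T actual=N -> ctr[2]=2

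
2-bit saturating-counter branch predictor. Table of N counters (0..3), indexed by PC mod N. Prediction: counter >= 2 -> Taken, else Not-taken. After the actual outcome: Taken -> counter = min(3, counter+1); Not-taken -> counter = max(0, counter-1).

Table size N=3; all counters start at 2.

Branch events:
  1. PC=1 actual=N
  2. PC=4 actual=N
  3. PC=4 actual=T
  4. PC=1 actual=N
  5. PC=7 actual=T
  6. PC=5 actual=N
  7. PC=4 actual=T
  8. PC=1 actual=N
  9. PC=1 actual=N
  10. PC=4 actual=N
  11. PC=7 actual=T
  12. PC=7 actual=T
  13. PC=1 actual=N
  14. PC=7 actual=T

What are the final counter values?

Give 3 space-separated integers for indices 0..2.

Ev 1: PC=1 idx=1 pred=T actual=N -> ctr[1]=1
Ev 2: PC=4 idx=1 pred=N actual=N -> ctr[1]=0
Ev 3: PC=4 idx=1 pred=N actual=T -> ctr[1]=1
Ev 4: PC=1 idx=1 pred=N actual=N -> ctr[1]=0
Ev 5: PC=7 idx=1 pred=N actual=T -> ctr[1]=1
Ev 6: PC=5 idx=2 pred=T actual=N -> ctr[2]=1
Ev 7: PC=4 idx=1 pred=N actual=T -> ctr[1]=2
Ev 8: PC=1 idx=1 pred=T actual=N -> ctr[1]=1
Ev 9: PC=1 idx=1 pred=N actual=N -> ctr[1]=0
Ev 10: PC=4 idx=1 pred=N actual=N -> ctr[1]=0
Ev 11: PC=7 idx=1 pred=N actual=T -> ctr[1]=1
Ev 12: PC=7 idx=1 pred=N actual=T -> ctr[1]=2
Ev 13: PC=1 idx=1 pred=T actual=N -> ctr[1]=1
Ev 14: PC=7 idx=1 pred=N actual=T -> ctr[1]=2

Answer: 2 2 1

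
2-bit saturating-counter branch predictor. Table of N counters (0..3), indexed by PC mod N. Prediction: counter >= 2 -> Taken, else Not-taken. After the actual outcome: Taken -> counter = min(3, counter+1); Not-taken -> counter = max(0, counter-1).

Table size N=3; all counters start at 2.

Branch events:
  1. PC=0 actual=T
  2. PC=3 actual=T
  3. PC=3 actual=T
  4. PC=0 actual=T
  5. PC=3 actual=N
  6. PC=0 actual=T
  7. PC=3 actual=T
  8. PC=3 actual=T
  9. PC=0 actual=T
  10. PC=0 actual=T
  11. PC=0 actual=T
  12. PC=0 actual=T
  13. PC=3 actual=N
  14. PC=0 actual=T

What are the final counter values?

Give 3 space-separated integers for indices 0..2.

Ev 1: PC=0 idx=0 pred=T actual=T -> ctr[0]=3
Ev 2: PC=3 idx=0 pred=T actual=T -> ctr[0]=3
Ev 3: PC=3 idx=0 pred=T actual=T -> ctr[0]=3
Ev 4: PC=0 idx=0 pred=T actual=T -> ctr[0]=3
Ev 5: PC=3 idx=0 pred=T actual=N -> ctr[0]=2
Ev 6: PC=0 idx=0 pred=T actual=T -> ctr[0]=3
Ev 7: PC=3 idx=0 pred=T actual=T -> ctr[0]=3
Ev 8: PC=3 idx=0 pred=T actual=T -> ctr[0]=3
Ev 9: PC=0 idx=0 pred=T actual=T -> ctr[0]=3
Ev 10: PC=0 idx=0 pred=T actual=T -> ctr[0]=3
Ev 11: PC=0 idx=0 pred=T actual=T -> ctr[0]=3
Ev 12: PC=0 idx=0 pred=T actual=T -> ctr[0]=3
Ev 13: PC=3 idx=0 pred=T actual=N -> ctr[0]=2
Ev 14: PC=0 idx=0 pred=T actual=T -> ctr[0]=3

Answer: 3 2 2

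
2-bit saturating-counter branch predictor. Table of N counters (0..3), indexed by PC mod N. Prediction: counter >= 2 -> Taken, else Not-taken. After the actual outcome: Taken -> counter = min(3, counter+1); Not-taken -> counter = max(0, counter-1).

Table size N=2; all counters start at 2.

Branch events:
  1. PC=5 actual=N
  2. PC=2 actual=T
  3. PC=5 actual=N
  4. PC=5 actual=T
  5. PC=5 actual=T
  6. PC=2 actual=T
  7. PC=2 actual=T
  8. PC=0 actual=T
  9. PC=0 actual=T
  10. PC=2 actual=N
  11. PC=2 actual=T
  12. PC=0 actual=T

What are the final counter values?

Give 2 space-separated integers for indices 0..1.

Answer: 3 2

Derivation:
Ev 1: PC=5 idx=1 pred=T actual=N -> ctr[1]=1
Ev 2: PC=2 idx=0 pred=T actual=T -> ctr[0]=3
Ev 3: PC=5 idx=1 pred=N actual=N -> ctr[1]=0
Ev 4: PC=5 idx=1 pred=N actual=T -> ctr[1]=1
Ev 5: PC=5 idx=1 pred=N actual=T -> ctr[1]=2
Ev 6: PC=2 idx=0 pred=T actual=T -> ctr[0]=3
Ev 7: PC=2 idx=0 pred=T actual=T -> ctr[0]=3
Ev 8: PC=0 idx=0 pred=T actual=T -> ctr[0]=3
Ev 9: PC=0 idx=0 pred=T actual=T -> ctr[0]=3
Ev 10: PC=2 idx=0 pred=T actual=N -> ctr[0]=2
Ev 11: PC=2 idx=0 pred=T actual=T -> ctr[0]=3
Ev 12: PC=0 idx=0 pred=T actual=T -> ctr[0]=3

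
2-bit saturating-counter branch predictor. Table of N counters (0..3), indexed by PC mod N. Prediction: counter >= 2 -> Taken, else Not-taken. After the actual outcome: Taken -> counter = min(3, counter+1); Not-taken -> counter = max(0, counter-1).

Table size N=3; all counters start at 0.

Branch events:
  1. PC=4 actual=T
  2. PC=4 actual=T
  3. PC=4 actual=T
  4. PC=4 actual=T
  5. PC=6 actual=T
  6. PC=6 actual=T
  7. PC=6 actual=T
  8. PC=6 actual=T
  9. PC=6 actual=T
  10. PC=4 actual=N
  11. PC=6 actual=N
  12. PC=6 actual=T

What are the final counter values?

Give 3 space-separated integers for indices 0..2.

Ev 1: PC=4 idx=1 pred=N actual=T -> ctr[1]=1
Ev 2: PC=4 idx=1 pred=N actual=T -> ctr[1]=2
Ev 3: PC=4 idx=1 pred=T actual=T -> ctr[1]=3
Ev 4: PC=4 idx=1 pred=T actual=T -> ctr[1]=3
Ev 5: PC=6 idx=0 pred=N actual=T -> ctr[0]=1
Ev 6: PC=6 idx=0 pred=N actual=T -> ctr[0]=2
Ev 7: PC=6 idx=0 pred=T actual=T -> ctr[0]=3
Ev 8: PC=6 idx=0 pred=T actual=T -> ctr[0]=3
Ev 9: PC=6 idx=0 pred=T actual=T -> ctr[0]=3
Ev 10: PC=4 idx=1 pred=T actual=N -> ctr[1]=2
Ev 11: PC=6 idx=0 pred=T actual=N -> ctr[0]=2
Ev 12: PC=6 idx=0 pred=T actual=T -> ctr[0]=3

Answer: 3 2 0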